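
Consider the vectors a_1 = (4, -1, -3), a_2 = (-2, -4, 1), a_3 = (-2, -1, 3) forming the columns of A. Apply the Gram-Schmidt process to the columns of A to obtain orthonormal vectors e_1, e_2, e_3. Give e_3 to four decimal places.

e_3 = (0.5831, -0.0897, 0.8074)

a_1 = (4, -1, -3); ‖a_1‖ = 5.0990, so e_1 = (0.7845, -0.1961, -0.5883).
e_1·a_2 = 0.7845·(-2) + (-0.1961)·(-4) + (-0.5883)·1 = -1.3728.
u_2 = a_2 + 1.3728·e_1 = (-0.9231, -4.2692, 0.1923).
‖u_2‖ = 4.3721, so e_2 = (-0.2111, -0.9765, 0.0440).
e_1·a_3 = 0.7845·(-2) + (-0.1961)·(-1) + (-0.5883)·3 = -3.1379; e_2·a_3 = (-0.2111)·(-2) + (-0.9765)·(-1) + 0.0440·3 = 1.5307.
u_3 = a_3 + 3.1379·e_1 − 1.5307·e_2 = (0.7847, -0.1207, 1.0865).
‖u_3‖ = 1.3457, so e_3 = (0.5831, -0.0897, 0.8074).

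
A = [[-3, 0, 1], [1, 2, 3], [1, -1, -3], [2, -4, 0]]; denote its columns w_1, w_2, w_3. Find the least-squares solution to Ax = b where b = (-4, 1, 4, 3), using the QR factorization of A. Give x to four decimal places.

w_1 = (-3, 1, 1, 2); ‖w_1‖ = 3.8730, so e_1 = (-0.7746, 0.2582, 0.2582, 0.5164).
e_1·w_2 = (-0.7746)·0 + 0.2582·2 + 0.2582·(-1) + 0.5164·(-4) = -1.8074.
u_2 = w_2 + 1.8074·e_1 = (-1.4000, 2.4667, -0.5333, -3.0667).
‖u_2‖ = 4.2111, so e_2 = (-0.3325, 0.5858, -0.1266, -0.7282).
e_1·w_3 = (-0.7746)·1 + 0.2582·3 + 0.2582·(-3) + 0.5164·0 = -0.7746; e_2·w_3 = (-0.3325)·1 + 0.5858·3 + (-0.1266)·(-3) + (-0.7282)·0 = 1.8048.
u_3 = w_3 + 0.7746·e_1 − 1.8048·e_2 = (1.0000, 2.1429, -2.5714, 1.7143).
‖u_3‖ = 3.8914, so e_3 = (0.2570, 0.5507, -0.6608, 0.4405).
Qᵀb = (5.9386, -0.7757, -1.7988).
Back-substitute: x_3 = -1.7988/3.8914 = -0.4623.
x_2 = (-0.7757 − 1.8048·(-0.4623))/4.2111 = 0.0139.
x_1 = (5.9386 + 1.8074·0.0139 + 0.7746·(-0.4623))/3.8730 = 1.4474.

x = (1.4474, 0.0139, -0.4623)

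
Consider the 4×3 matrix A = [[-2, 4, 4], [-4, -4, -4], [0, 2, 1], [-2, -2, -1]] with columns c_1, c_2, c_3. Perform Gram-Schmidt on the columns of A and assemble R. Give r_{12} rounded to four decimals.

r_{12} = 2.4495

c_1 = (-2, -4, 0, -2); ‖c_1‖ = 4.8990, so e_1 = (-0.4082, -0.8165, 0.0000, -0.4082).
r_{12} = e_1·c_2 = 2.4495.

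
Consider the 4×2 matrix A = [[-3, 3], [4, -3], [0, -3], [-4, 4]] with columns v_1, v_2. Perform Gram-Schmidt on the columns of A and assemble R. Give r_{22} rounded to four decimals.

v_1 = (-3, 4, 0, -4); ‖v_1‖ = 6.4031, so e_1 = (-0.4685, 0.6247, 0.0000, -0.6247).
e_1·v_2 = (-0.4685)·3 + 0.6247·(-3) + 0.0000·(-3) + (-0.6247)·4 = -5.7784.
u_2 = v_2 + 5.7784·e_1 = (0.2927, 0.6098, -3.0000, 0.3902).
r_{22} = ‖u_2‖ = 3.1000.

r_{22} = 3.1000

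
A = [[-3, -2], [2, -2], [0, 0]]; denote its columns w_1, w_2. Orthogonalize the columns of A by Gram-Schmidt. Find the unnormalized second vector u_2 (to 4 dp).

u_2 = (-1.5385, -2.3077, 0.0000)

e_1 = w_1/‖w_1‖ = (-3, 2, 0)/3.6056 = (-0.8321, 0.5547, 0.0000).
r_{12} = e_1·w_2 = 0.5547.
u_2 = w_2 − 0.5547·e_1 = (-1.5385, -2.3077, 0.0000).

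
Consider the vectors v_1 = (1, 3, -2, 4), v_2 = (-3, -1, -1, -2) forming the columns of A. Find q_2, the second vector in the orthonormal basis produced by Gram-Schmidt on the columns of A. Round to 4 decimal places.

v_1 = (1, 3, -2, 4); ‖v_1‖ = 5.4772, so q_1 = (0.1826, 0.5477, -0.3651, 0.7303).
q_1·v_2 = 0.1826·(-3) + 0.5477·(-1) + (-0.3651)·(-1) + 0.7303·(-2) = -2.1909.
u_2 = v_2 + 2.1909·q_1 = (-2.6000, 0.2000, -1.8000, -0.4000).
‖u_2‖ = 3.1937, so q_2 = (-0.8141, 0.0626, -0.5636, -0.1252).

q_2 = (-0.8141, 0.0626, -0.5636, -0.1252)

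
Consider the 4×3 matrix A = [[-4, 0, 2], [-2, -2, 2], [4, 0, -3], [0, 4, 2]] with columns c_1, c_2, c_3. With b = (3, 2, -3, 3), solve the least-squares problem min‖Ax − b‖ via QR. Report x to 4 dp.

c_1 = (-4, -2, 4, 0); ‖c_1‖ = 6.0000, so e_1 = (-0.6667, -0.3333, 0.6667, 0.0000).
e_1·c_2 = (-0.6667)·0 + (-0.3333)·(-2) + 0.6667·0 + 0.0000·4 = 0.6667.
u_2 = c_2 − 0.6667·e_1 = (0.4444, -1.7778, -0.4444, 4.0000).
‖u_2‖ = 4.4222, so e_2 = (0.1005, -0.4020, -0.1005, 0.9045).
e_1·c_3 = (-0.6667)·2 + (-0.3333)·2 + 0.6667·(-3) + 0.0000·2 = -4.0000; e_2·c_3 = 0.1005·2 + (-0.4020)·2 + (-0.1005)·(-3) + 0.9045·2 = 1.5076.
u_3 = c_3 + 4.0000·e_1 − 1.5076·e_2 = (-0.8182, 1.2727, -0.1818, 0.6364).
‖u_3‖ = 1.6514, so e_3 = (-0.4954, 0.7707, -0.1101, 0.3853).
Qᵀb = (-4.6667, 2.5126, 1.5413).
Back-substitute: x_3 = 1.5413/1.6514 = 0.9333.
x_2 = (2.5126 − 1.5076·0.9333)/4.4222 = 0.2500.
x_1 = (-4.6667 − 0.6667·0.2500 + 4.0000·0.9333)/6.0000 = -0.1833.

x = (-0.1833, 0.2500, 0.9333)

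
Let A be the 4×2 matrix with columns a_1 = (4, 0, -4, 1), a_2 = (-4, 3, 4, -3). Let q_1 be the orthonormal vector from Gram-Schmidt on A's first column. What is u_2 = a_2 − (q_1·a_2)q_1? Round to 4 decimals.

u_2 = (0.2424, 3.0000, -0.2424, -1.9394)

q_1 = a_1/‖a_1‖ = (4, 0, -4, 1)/5.7446 = (0.6963, 0.0000, -0.6963, 0.1741).
r_{12} = q_1·a_2 = -6.0927.
u_2 = a_2 + 6.0927·q_1 = (0.2424, 3.0000, -0.2424, -1.9394).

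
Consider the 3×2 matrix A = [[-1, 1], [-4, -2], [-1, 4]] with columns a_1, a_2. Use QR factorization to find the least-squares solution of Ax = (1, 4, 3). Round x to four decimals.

a_1 = (-1, -4, -1); ‖a_1‖ = 4.2426, so e_1 = (-0.2357, -0.9428, -0.2357).
e_1·a_2 = (-0.2357)·1 + (-0.9428)·(-2) + (-0.2357)·4 = 0.7071.
u_2 = a_2 − 0.7071·e_1 = (1.1667, -1.3333, 4.1667).
‖u_2‖ = 4.5277, so e_2 = (0.2577, -0.2945, 0.9203).
Qᵀb = (-4.7140, 1.8405).
Back-substitute: x_2 = 1.8405/4.5277 = 0.4065.
x_1 = (-4.7140 − 0.7071·0.4065)/4.2426 = -1.1789.

x = (-1.1789, 0.4065)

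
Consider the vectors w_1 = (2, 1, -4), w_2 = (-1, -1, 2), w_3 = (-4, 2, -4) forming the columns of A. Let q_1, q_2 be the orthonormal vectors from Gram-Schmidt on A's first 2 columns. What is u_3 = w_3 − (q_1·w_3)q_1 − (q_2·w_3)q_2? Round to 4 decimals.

u_3 = (-4.8000, 0.0000, -2.4000)

w_1 = (2, 1, -4); ‖w_1‖ = 4.5826, so q_1 = (0.4364, 0.2182, -0.8729).
q_1·w_2 = 0.4364·(-1) + 0.2182·(-1) + (-0.8729)·2 = -2.4004.
u_2 = w_2 + 2.4004·q_1 = (0.0476, -0.4762, -0.0952).
‖u_2‖ = 0.4880, so q_2 = (0.0976, -0.9759, -0.1952).
q_1·w_3 = 0.4364·(-4) + 0.2182·2 + (-0.8729)·(-4) = 2.1822; q_2·w_3 = 0.0976·(-4) + (-0.9759)·2 + (-0.1952)·(-4) = -1.5614.
u_3 = w_3 − 2.1822·q_1 + 1.5614·q_2 = (-4.8000, 0.0000, -2.4000).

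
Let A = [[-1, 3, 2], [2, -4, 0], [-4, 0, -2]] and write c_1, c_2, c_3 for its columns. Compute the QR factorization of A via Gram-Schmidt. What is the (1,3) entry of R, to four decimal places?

c_1 = (-1, 2, -4); ‖c_1‖ = 4.5826, so e_1 = (-0.2182, 0.4364, -0.8729).
r_{13} = e_1·c_3 = 1.3093.

r_{13} = 1.3093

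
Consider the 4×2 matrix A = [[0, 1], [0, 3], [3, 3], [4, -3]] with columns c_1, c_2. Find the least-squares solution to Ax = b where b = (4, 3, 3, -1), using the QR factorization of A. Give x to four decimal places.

q_1 = c_1/‖c_1‖ = (0, 0, 3, 4)/5.0000 = (0.0000, 0.0000, 0.6000, 0.8000).
r_{12} = q_1·c_2 = -0.6000.
u_2 = c_2 + 0.6000·q_1 = (1.0000, 3.0000, 3.3600, -2.5200).
‖u_2‖ = 5.2574, so q_2 = (0.1902, 0.5706, 0.6391, -0.4793).
Qᵀb = (1.0000, 4.8693).
Back-substitute: x_2 = 4.8693/5.2574 = 0.9262.
x_1 = (1.0000 + 0.6000·0.9262)/5.0000 = 0.3111.

x = (0.3111, 0.9262)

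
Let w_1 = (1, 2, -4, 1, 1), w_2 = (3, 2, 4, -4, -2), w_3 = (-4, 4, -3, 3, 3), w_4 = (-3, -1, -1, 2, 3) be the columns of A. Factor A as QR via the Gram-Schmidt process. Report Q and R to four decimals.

e_1 = w_1/‖w_1‖ = (1, 2, -4, 1, 1)/4.7958 = (0.2085, 0.4170, -0.8341, 0.2085, 0.2085).
r_{12} = e_1·w_2 = -3.1277.
u_2 = w_2 + 3.1277·e_1 = (3.6522, 3.3043, 1.3913, -3.3478, -1.3478).
‖u_2‖ = 6.2624, so e_2 = (0.5832, 0.5277, 0.2222, -0.5346, -0.2152).
r_{13} = e_1·w_3 = 4.5873; r_{23} = e_2·w_3 = -3.1381.
u_3 = w_3 − 4.5873·e_1 + 3.1381·e_2 = (-3.1264, 3.7428, 1.5233, 0.3659, 1.3681).
‖u_3‖ = 5.3018, so e_3 = (-0.5897, 0.7060, 0.2873, 0.0690, 0.2580).
r_{14} = e_1·w_4 = 0.8341; r_{24} = e_2·w_4 = -4.2143; r_{34} = e_3·w_4 = 1.6879.
u_4 = w_4 − 0.8341·e_1 + 4.2143·e_2 − 1.6879·e_3 = (0.2792, -0.3158, 0.1470, -0.5433, 1.4835).
‖u_4‖ = 1.6417, so e_4 = (0.1700, -0.1923, 0.0895, -0.3309, 0.9036).

Q = [[0.2085, 0.5832, -0.5897, 0.1700], [0.4170, 0.5277, 0.7060, -0.1923], [-0.8341, 0.2222, 0.2873, 0.0895], [0.2085, -0.5346, 0.0690, -0.3309], [0.2085, -0.2152, 0.2580, 0.9036]], R = [[4.7958, -3.1277, 4.5873, 0.8341], [0.0000, 6.2624, -3.1381, -4.2143], [0.0000, 0.0000, 5.3018, 1.6879], [0.0000, 0.0000, 0.0000, 1.6417]]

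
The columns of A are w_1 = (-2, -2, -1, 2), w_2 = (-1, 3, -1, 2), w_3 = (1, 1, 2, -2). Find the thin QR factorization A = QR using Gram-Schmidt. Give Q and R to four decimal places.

w_1 = (-2, -2, -1, 2); ‖w_1‖ = 3.6056, so q_1 = (-0.5547, -0.5547, -0.2774, 0.5547).
q_1·w_2 = (-0.5547)·(-1) + (-0.5547)·3 + (-0.2774)·(-1) + 0.5547·2 = 0.2774.
u_2 = w_2 − 0.2774·q_1 = (-0.8462, 3.1538, -0.9231, 1.8462).
‖u_2‖ = 3.8630, so q_2 = (-0.2190, 0.8164, -0.2390, 0.4779).
q_1·w_3 = (-0.5547)·1 + (-0.5547)·1 + (-0.2774)·2 + 0.5547·(-2) = -2.7735; q_2·w_3 = (-0.2190)·1 + 0.8164·1 + (-0.2390)·2 + 0.4779·(-2) = -0.8363.
u_3 = w_3 + 2.7735·q_1 + 0.8363·q_2 = (-0.7216, 0.1443, 1.0309, -0.0619).
‖u_3‖ = 1.2682, so q_3 = (-0.5690, 0.1138, 0.8129, -0.0488).

Q = [[-0.5547, -0.2190, -0.5690], [-0.5547, 0.8164, 0.1138], [-0.2774, -0.2390, 0.8129], [0.5547, 0.4779, -0.0488]], R = [[3.6056, 0.2774, -2.7735], [0.0000, 3.8630, -0.8363], [0.0000, 0.0000, 1.2682]]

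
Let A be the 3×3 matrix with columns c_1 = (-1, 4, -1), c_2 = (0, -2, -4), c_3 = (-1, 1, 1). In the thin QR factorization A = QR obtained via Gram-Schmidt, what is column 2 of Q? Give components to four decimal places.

e_2 = (-0.0508, -0.2542, -0.9658)

e_1 = c_1/‖c_1‖ = (-1, 4, -1)/4.2426 = (-0.2357, 0.9428, -0.2357).
r_{12} = e_1·c_2 = -0.9428.
u_2 = c_2 + 0.9428·e_1 = (-0.2222, -1.1111, -4.2222).
‖u_2‖ = 4.3716, so e_2 = (-0.0508, -0.2542, -0.9658).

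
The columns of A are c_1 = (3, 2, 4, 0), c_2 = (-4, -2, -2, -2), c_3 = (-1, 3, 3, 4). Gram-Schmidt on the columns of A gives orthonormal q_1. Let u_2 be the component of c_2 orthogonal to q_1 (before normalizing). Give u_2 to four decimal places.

u_2 = (-1.5172, -0.3448, 1.3103, -2.0000)

c_1 = (3, 2, 4, 0); ‖c_1‖ = 5.3852, so q_1 = (0.5571, 0.3714, 0.7428, 0.0000).
q_1·c_2 = 0.5571·(-4) + 0.3714·(-2) + 0.7428·(-2) + 0.0000·(-2) = -4.4567.
u_2 = c_2 + 4.4567·q_1 = (-1.5172, -0.3448, 1.3103, -2.0000).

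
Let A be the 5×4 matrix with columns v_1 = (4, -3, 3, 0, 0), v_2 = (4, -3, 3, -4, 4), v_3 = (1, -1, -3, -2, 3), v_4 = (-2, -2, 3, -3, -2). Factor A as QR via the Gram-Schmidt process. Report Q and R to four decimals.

e_1 = v_1/‖v_1‖ = (4, -3, 3, 0, 0)/5.8310 = (0.6860, -0.5145, 0.5145, 0.0000, 0.0000).
r_{12} = e_1·v_2 = 5.8310.
u_2 = v_2 − 5.8310·e_1 = (0.0000, 0.0000, 0.0000, -4.0000, 4.0000).
‖u_2‖ = 5.6569, so e_2 = (0.0000, 0.0000, 0.0000, -0.7071, 0.7071).
r_{13} = e_1·v_3 = -0.3430; r_{23} = e_2·v_3 = 3.5355.
u_3 = v_3 + 0.3430·e_1 − 3.5355·e_2 = (1.2353, -1.1765, -2.8235, 0.5000, 0.5000).
‖u_3‖ = 3.3738, so e_3 = (0.3661, -0.3487, -0.8369, 0.1482, 0.1482).
r_{14} = e_1·v_4 = 1.2005; r_{24} = e_2·v_4 = 0.7071; r_{34} = e_3·v_4 = -3.2866.
u_4 = v_4 − 1.2005·e_1 − 0.7071·e_2 + 3.2866·e_3 = (-1.6202, -2.5284, -0.3682, -2.0129, -2.0129).
‖u_4‖ = 4.1542, so e_4 = (-0.3900, -0.6086, -0.0886, -0.4846, -0.4846).

Q = [[0.6860, 0.0000, 0.3661, -0.3900], [-0.5145, 0.0000, -0.3487, -0.6086], [0.5145, 0.0000, -0.8369, -0.0886], [0.0000, -0.7071, 0.1482, -0.4846], [0.0000, 0.7071, 0.1482, -0.4846]], R = [[5.8310, 5.8310, -0.3430, 1.2005], [0.0000, 5.6569, 3.5355, 0.7071], [0.0000, 0.0000, 3.3738, -3.2866], [0.0000, 0.0000, 0.0000, 4.1542]]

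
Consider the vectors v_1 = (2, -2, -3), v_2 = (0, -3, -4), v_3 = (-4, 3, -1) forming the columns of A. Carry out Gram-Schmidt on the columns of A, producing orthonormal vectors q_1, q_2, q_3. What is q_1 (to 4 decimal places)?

q_1 = (0.4851, -0.4851, -0.7276)

v_1 = (2, -2, -3); ‖v_1‖ = 4.1231, so q_1 = (0.4851, -0.4851, -0.7276).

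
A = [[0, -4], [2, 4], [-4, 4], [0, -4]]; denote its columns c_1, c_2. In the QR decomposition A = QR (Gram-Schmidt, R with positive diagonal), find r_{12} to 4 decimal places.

r_{12} = -1.7889

c_1 = (0, 2, -4, 0); ‖c_1‖ = 4.4721, so q_1 = (0.0000, 0.4472, -0.8944, 0.0000).
r_{12} = q_1·c_2 = -1.7889.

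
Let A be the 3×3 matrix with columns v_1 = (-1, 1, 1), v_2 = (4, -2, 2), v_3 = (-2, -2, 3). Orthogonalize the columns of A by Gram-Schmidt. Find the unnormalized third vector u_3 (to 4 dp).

u_3 = (-1.8571, -2.7857, 0.9286)

v_1 = (-1, 1, 1); ‖v_1‖ = 1.7321, so q_1 = (-0.5774, 0.5774, 0.5774).
q_1·v_2 = (-0.5774)·4 + 0.5774·(-2) + 0.5774·2 = -2.3094.
u_2 = v_2 + 2.3094·q_1 = (2.6667, -0.6667, 3.3333).
‖u_2‖ = 4.3205, so q_2 = (0.6172, -0.1543, 0.7715).
q_1·v_3 = (-0.5774)·(-2) + 0.5774·(-2) + 0.5774·3 = 1.7321; q_2·v_3 = 0.6172·(-2) + (-0.1543)·(-2) + 0.7715·3 = 1.3887.
u_3 = v_3 − 1.7321·q_1 − 1.3887·q_2 = (-1.8571, -2.7857, 0.9286).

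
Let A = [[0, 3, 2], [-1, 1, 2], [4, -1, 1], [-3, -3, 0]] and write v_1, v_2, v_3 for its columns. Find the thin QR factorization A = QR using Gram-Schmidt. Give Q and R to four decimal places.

Q = [[0.0000, 0.6814, 0.3772], [-0.1961, 0.2621, 0.6566], [0.7845, -0.3669, 0.4889], [-0.5883, -0.5766, 0.4331]], R = [[5.0990, 0.7845, 0.3922], [0.0000, 4.4028, 1.5200], [0.0000, 0.0000, 2.5565]]

v_1 = (0, -1, 4, -3); ‖v_1‖ = 5.0990, so q_1 = (0.0000, -0.1961, 0.7845, -0.5883).
q_1·v_2 = 0.0000·3 + (-0.1961)·1 + 0.7845·(-1) + (-0.5883)·(-3) = 0.7845.
u_2 = v_2 − 0.7845·q_1 = (3.0000, 1.1538, -1.6154, -2.5385).
‖u_2‖ = 4.4028, so q_2 = (0.6814, 0.2621, -0.3669, -0.5766).
q_1·v_3 = 0.0000·2 + (-0.1961)·2 + 0.7845·1 + (-0.5883)·0 = 0.3922; q_2·v_3 = 0.6814·2 + 0.2621·2 + (-0.3669)·1 + (-0.5766)·0 = 1.5200.
u_3 = v_3 − 0.3922·q_1 − 1.5200·q_2 = (0.9643, 1.6786, 1.2500, 1.1071).
‖u_3‖ = 2.5565, so q_3 = (0.3772, 0.6566, 0.4889, 0.4331).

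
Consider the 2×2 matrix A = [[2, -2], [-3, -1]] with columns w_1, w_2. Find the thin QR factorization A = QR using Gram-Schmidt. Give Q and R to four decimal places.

Q = [[0.5547, -0.8321], [-0.8321, -0.5547]], R = [[3.6056, -0.2774], [0.0000, 2.2188]]

w_1 = (2, -3); ‖w_1‖ = 3.6056, so q_1 = (0.5547, -0.8321).
q_1·w_2 = 0.5547·(-2) + (-0.8321)·(-1) = -0.2774.
u_2 = w_2 + 0.2774·q_1 = (-1.8462, -1.2308).
‖u_2‖ = 2.2188, so q_2 = (-0.8321, -0.5547).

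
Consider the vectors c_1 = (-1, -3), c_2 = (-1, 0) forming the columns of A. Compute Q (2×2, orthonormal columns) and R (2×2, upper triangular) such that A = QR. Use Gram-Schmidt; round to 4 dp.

c_1 = (-1, -3); ‖c_1‖ = 3.1623, so q_1 = (-0.3162, -0.9487).
q_1·c_2 = (-0.3162)·(-1) + (-0.9487)·0 = 0.3162.
u_2 = c_2 − 0.3162·q_1 = (-0.9000, 0.3000).
‖u_2‖ = 0.9487, so q_2 = (-0.9487, 0.3162).

Q = [[-0.3162, -0.9487], [-0.9487, 0.3162]], R = [[3.1623, 0.3162], [0.0000, 0.9487]]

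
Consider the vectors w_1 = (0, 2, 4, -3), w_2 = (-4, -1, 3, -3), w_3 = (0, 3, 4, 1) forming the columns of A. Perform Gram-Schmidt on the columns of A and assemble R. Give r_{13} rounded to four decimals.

r_{13} = 3.5282

e_1 = w_1/‖w_1‖ = (0, 2, 4, -3)/5.3852 = (0.0000, 0.3714, 0.7428, -0.5571).
r_{13} = e_1·w_3 = 3.5282.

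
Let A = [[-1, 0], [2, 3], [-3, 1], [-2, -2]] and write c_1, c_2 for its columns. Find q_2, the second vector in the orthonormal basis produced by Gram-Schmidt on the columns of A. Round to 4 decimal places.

q_1 = c_1/‖c_1‖ = (-1, 2, -3, -2)/4.2426 = (-0.2357, 0.4714, -0.7071, -0.4714).
r_{12} = q_1·c_2 = 1.6499.
u_2 = c_2 − 1.6499·q_1 = (0.3889, 2.2222, 2.1667, -1.2222).
‖u_2‖ = 3.3582, so q_2 = (0.1158, 0.6617, 0.6452, -0.3639).

q_2 = (0.1158, 0.6617, 0.6452, -0.3639)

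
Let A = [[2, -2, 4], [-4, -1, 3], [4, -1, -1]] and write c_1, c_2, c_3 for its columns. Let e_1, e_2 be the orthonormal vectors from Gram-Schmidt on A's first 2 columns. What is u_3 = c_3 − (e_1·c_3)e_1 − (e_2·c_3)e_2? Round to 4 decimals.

u_3 = (0.9600, -0.7200, -1.2000)

c_1 = (2, -4, 4); ‖c_1‖ = 6.0000, so e_1 = (0.3333, -0.6667, 0.6667).
e_1·c_2 = 0.3333·(-2) + (-0.6667)·(-1) + 0.6667·(-1) = -0.6667.
u_2 = c_2 + 0.6667·e_1 = (-1.7778, -1.4444, -0.5556).
‖u_2‖ = 2.3570, so e_2 = (-0.7542, -0.6128, -0.2357).
e_1·c_3 = 0.3333·4 + (-0.6667)·3 + 0.6667·(-1) = -1.3333; e_2·c_3 = (-0.7542)·4 + (-0.6128)·3 + (-0.2357)·(-1) = -4.6198.
u_3 = c_3 + 1.3333·e_1 + 4.6198·e_2 = (0.9600, -0.7200, -1.2000).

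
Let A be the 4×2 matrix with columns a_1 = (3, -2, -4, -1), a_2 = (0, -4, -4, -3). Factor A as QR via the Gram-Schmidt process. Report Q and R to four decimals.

a_1 = (3, -2, -4, -1); ‖a_1‖ = 5.4772, so q_1 = (0.5477, -0.3651, -0.7303, -0.1826).
q_1·a_2 = 0.5477·0 + (-0.3651)·(-4) + (-0.7303)·(-4) + (-0.1826)·(-3) = 4.9295.
u_2 = a_2 − 4.9295·q_1 = (-2.7000, -2.2000, -0.4000, -2.1000).
‖u_2‖ = 4.0866, so q_2 = (-0.6607, -0.5383, -0.0979, -0.5139).

Q = [[0.5477, -0.6607], [-0.3651, -0.5383], [-0.7303, -0.0979], [-0.1826, -0.5139]], R = [[5.4772, 4.9295], [0.0000, 4.0866]]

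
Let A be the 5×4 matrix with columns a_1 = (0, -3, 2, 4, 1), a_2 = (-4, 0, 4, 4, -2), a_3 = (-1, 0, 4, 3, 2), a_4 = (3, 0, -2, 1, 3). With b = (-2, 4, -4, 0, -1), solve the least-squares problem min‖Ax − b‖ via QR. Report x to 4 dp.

x = (-1.4429, 1.8311, -1.0639, 1.8037)

q_1 = a_1/‖a_1‖ = (0, -3, 2, 4, 1)/5.4772 = (0.0000, -0.5477, 0.3651, 0.7303, 0.1826).
r_{12} = q_1·a_2 = 4.0166.
u_2 = a_2 − 4.0166·q_1 = (-4.0000, 2.2000, 2.5333, 1.0667, -2.7333).
‖u_2‖ = 5.9889, so q_2 = (-0.6679, 0.3673, 0.4230, 0.1781, -0.4564).
r_{13} = q_1·a_3 = 4.0166; r_{23} = q_2·a_3 = 1.9815.
u_3 = a_3 − 4.0166·q_1 − 1.9815·q_2 = (0.3234, 1.4721, 1.6952, -0.2862, 2.1710).
‖u_3‖ = 3.1529, so q_3 = (0.1026, 0.4669, 0.5377, -0.0908, 0.6886).
r_{14} = q_1·a_4 = 0.5477; r_{24} = q_2·a_4 = -4.0408; r_{34} = q_3·a_4 = 1.2074.
u_4 = a_4 − 0.5477·q_1 + 4.0408·q_2 − 1.2074·q_3 = (0.1773, 1.2206, -1.1399, 1.4293, 0.2244).
‖u_4‖ = 2.2168, so q_4 = (0.0800, 0.5506, -0.5142, 0.6448, 0.1012).
Qᵀb = (-3.8341, 1.5696, -1.1767, 3.9983).
Back-substitute: x_4 = 3.9983/2.2168 = 1.8037.
x_3 = (-1.1767 − 1.2074·1.8037)/3.1529 = -1.0639.
x_2 = (1.5696 − 1.9815·(-1.0639) + 4.0408·1.8037)/5.9889 = 1.8311.
x_1 = (-3.8341 − 4.0166·1.8311 − 4.0166·(-1.0639) − 0.5477·1.8037)/5.4772 = -1.4429.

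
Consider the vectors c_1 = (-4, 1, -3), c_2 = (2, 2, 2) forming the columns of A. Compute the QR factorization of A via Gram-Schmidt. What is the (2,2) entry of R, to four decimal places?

r_{22} = 2.5420

c_1 = (-4, 1, -3); ‖c_1‖ = 5.0990, so e_1 = (-0.7845, 0.1961, -0.5883).
e_1·c_2 = (-0.7845)·2 + 0.1961·2 + (-0.5883)·2 = -2.3534.
u_2 = c_2 + 2.3534·e_1 = (0.1538, 2.4615, 0.6154).
r_{22} = ‖u_2‖ = 2.5420.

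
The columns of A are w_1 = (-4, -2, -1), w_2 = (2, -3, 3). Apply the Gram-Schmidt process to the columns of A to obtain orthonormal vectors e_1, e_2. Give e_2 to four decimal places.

w_1 = (-4, -2, -1); ‖w_1‖ = 4.5826, so e_1 = (-0.8729, -0.4364, -0.2182).
e_1·w_2 = (-0.8729)·2 + (-0.4364)·(-3) + (-0.2182)·3 = -1.0911.
u_2 = w_2 + 1.0911·e_1 = (1.0476, -3.4762, 2.7619).
‖u_2‖ = 4.5617, so e_2 = (0.2297, -0.7620, 0.6054).

e_2 = (0.2297, -0.7620, 0.6054)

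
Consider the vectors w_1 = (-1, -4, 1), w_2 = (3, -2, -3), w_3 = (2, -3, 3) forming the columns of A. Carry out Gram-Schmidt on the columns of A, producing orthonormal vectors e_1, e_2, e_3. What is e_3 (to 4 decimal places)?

e_1 = w_1/‖w_1‖ = (-1, -4, 1)/4.2426 = (-0.2357, -0.9428, 0.2357).
r_{12} = e_1·w_2 = 0.4714.
u_2 = w_2 − 0.4714·e_1 = (3.1111, -1.5556, -3.1111).
‖u_2‖ = 4.6667, so e_2 = (0.6667, -0.3333, -0.6667).
r_{13} = e_1·w_3 = 3.0641; r_{23} = e_2·w_3 = 0.3333.
u_3 = w_3 − 3.0641·e_1 − 0.3333·e_2 = (2.5000, 0.0000, 2.5000).
‖u_3‖ = 3.5355, so e_3 = (0.7071, 0.0000, 0.7071).

e_3 = (0.7071, 0.0000, 0.7071)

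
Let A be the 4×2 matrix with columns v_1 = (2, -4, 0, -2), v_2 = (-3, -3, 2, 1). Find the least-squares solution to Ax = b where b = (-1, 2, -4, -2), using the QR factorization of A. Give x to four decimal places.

q_1 = v_1/‖v_1‖ = (2, -4, 0, -2)/4.8990 = (0.4082, -0.8165, 0.0000, -0.4082).
r_{12} = q_1·v_2 = 0.8165.
u_2 = v_2 − 0.8165·q_1 = (-3.3333, -2.3333, 2.0000, 1.3333).
‖u_2‖ = 4.7258, so q_2 = (-0.7053, -0.4937, 0.4232, 0.2821).
Qᵀb = (-1.2247, -2.5392).
Back-substitute: x_2 = -2.5392/4.7258 = -0.5373.
x_1 = (-1.2247 − 0.8165·(-0.5373))/4.8990 = -0.1604.

x = (-0.1604, -0.5373)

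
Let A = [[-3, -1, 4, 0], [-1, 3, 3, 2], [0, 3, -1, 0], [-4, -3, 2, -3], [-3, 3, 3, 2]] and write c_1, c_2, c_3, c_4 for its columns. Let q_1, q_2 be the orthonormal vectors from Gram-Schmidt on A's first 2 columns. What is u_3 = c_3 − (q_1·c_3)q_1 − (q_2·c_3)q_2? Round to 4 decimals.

c_1 = (-3, -1, 0, -4, -3); ‖c_1‖ = 5.9161, so q_1 = (-0.5071, -0.1690, 0.0000, -0.6761, -0.5071).
q_1·c_2 = (-0.5071)·(-1) + (-0.1690)·3 + 0.0000·3 + (-0.6761)·(-3) + (-0.5071)·3 = 0.5071.
u_2 = c_2 − 0.5071·q_1 = (-0.7429, 3.0857, 3.0000, -2.6571, 3.2571).
‖u_2‖ = 6.0616, so q_2 = (-0.1226, 0.5091, 0.4949, -0.4384, 0.5373).
q_1·c_3 = (-0.5071)·4 + (-0.1690)·3 + 0.0000·(-1) + (-0.6761)·2 + (-0.5071)·3 = -5.4090; q_2·c_3 = (-0.1226)·4 + 0.5091·3 + 0.4949·(-1) + (-0.4384)·2 + 0.5373·3 = 1.2774.
u_3 = c_3 + 5.4090·q_1 − 1.2774·q_2 = (1.4137, 1.4355, -1.6322, -1.0972, -0.4292).

u_3 = (1.4137, 1.4355, -1.6322, -1.0972, -0.4292)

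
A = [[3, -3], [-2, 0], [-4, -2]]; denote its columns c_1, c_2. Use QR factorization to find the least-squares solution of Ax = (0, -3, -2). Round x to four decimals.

c_1 = (3, -2, -4); ‖c_1‖ = 5.3852, so e_1 = (0.5571, -0.3714, -0.7428).
e_1·c_2 = 0.5571·(-3) + (-0.3714)·0 + (-0.7428)·(-2) = -0.1857.
u_2 = c_2 + 0.1857·e_1 = (-2.8966, -0.0690, -2.1379).
‖u_2‖ = 3.6008, so e_2 = (-0.8044, -0.0192, -0.5937).
Qᵀb = (2.5997, 1.2449).
Back-substitute: x_2 = 1.2449/3.6008 = 0.3457.
x_1 = (2.5997 + 0.1857·0.3457)/5.3852 = 0.4947.

x = (0.4947, 0.3457)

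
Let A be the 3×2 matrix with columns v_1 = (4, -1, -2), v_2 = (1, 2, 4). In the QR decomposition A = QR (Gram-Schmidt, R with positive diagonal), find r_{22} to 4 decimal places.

v_1 = (4, -1, -2); ‖v_1‖ = 4.5826, so e_1 = (0.8729, -0.2182, -0.4364).
e_1·v_2 = 0.8729·1 + (-0.2182)·2 + (-0.4364)·4 = -1.3093.
u_2 = v_2 + 1.3093·e_1 = (2.1429, 1.7143, 3.4286).
r_{22} = ‖u_2‖ = 4.3916.

r_{22} = 4.3916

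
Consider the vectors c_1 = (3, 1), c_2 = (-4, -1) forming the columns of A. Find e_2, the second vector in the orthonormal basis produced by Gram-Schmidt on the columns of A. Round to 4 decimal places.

e_2 = (-0.3162, 0.9487)

c_1 = (3, 1); ‖c_1‖ = 3.1623, so e_1 = (0.9487, 0.3162).
e_1·c_2 = 0.9487·(-4) + 0.3162·(-1) = -4.1110.
u_2 = c_2 + 4.1110·e_1 = (-0.1000, 0.3000).
‖u_2‖ = 0.3162, so e_2 = (-0.3162, 0.9487).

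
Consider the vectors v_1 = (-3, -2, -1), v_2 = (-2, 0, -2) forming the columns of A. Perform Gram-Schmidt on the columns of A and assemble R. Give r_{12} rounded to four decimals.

r_{12} = 2.1381

v_1 = (-3, -2, -1); ‖v_1‖ = 3.7417, so q_1 = (-0.8018, -0.5345, -0.2673).
r_{12} = q_1·v_2 = 2.1381.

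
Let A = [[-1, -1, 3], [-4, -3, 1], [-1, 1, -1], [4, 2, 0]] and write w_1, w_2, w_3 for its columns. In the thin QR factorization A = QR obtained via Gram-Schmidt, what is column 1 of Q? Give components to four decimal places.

e_1 = (-0.1715, -0.6860, -0.1715, 0.6860)

w_1 = (-1, -4, -1, 4); ‖w_1‖ = 5.8310, so e_1 = (-0.1715, -0.6860, -0.1715, 0.6860).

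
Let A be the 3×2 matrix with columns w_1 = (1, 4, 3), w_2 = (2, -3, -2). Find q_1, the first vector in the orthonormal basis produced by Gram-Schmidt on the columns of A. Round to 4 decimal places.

q_1 = (0.1961, 0.7845, 0.5883)

q_1 = w_1/‖w_1‖ = (1, 4, 3)/5.0990 = (0.1961, 0.7845, 0.5883).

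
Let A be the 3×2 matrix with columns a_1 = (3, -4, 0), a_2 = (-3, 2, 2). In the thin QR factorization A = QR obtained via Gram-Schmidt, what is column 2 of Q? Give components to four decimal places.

q_2 = (-0.4116, -0.3087, 0.8575)

a_1 = (3, -4, 0); ‖a_1‖ = 5.0000, so q_1 = (0.6000, -0.8000, 0.0000).
q_1·a_2 = 0.6000·(-3) + (-0.8000)·2 + 0.0000·2 = -3.4000.
u_2 = a_2 + 3.4000·q_1 = (-0.9600, -0.7200, 2.0000).
‖u_2‖ = 2.3324, so q_2 = (-0.4116, -0.3087, 0.8575).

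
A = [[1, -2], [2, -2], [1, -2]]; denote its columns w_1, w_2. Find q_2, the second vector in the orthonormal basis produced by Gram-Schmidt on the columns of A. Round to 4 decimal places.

w_1 = (1, 2, 1); ‖w_1‖ = 2.4495, so q_1 = (0.4082, 0.8165, 0.4082).
q_1·w_2 = 0.4082·(-2) + 0.8165·(-2) + 0.4082·(-2) = -3.2660.
u_2 = w_2 + 3.2660·q_1 = (-0.6667, 0.6667, -0.6667).
‖u_2‖ = 1.1547, so q_2 = (-0.5774, 0.5774, -0.5774).

q_2 = (-0.5774, 0.5774, -0.5774)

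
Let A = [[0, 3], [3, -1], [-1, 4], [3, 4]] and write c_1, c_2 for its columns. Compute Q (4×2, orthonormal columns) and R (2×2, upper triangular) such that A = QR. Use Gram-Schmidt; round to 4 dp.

c_1 = (0, 3, -1, 3); ‖c_1‖ = 4.3589, so e_1 = (0.0000, 0.6882, -0.2294, 0.6882).
e_1·c_2 = 0.0000·3 + 0.6882·(-1) + (-0.2294)·4 + 0.6882·4 = 1.1471.
u_2 = c_2 − 1.1471·e_1 = (3.0000, -1.7895, 4.2632, 3.2105).
‖u_2‖ = 6.3784, so e_2 = (0.4703, -0.2806, 0.6684, 0.5033).

Q = [[0.0000, 0.4703], [0.6882, -0.2806], [-0.2294, 0.6684], [0.6882, 0.5033]], R = [[4.3589, 1.1471], [0.0000, 6.3784]]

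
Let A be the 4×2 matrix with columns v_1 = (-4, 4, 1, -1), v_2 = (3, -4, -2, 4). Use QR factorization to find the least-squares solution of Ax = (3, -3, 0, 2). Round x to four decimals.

q_1 = v_1/‖v_1‖ = (-4, 4, 1, -1)/5.8310 = (-0.6860, 0.6860, 0.1715, -0.1715).
r_{12} = q_1·v_2 = -5.8310.
u_2 = v_2 + 5.8310·q_1 = (-1.0000, 0.0000, -1.0000, 3.0000).
‖u_2‖ = 3.3166, so q_2 = (-0.3015, 0.0000, -0.3015, 0.9045).
Qᵀb = (-4.4590, 0.9045).
Back-substitute: x_2 = 0.9045/3.3166 = 0.2727.
x_1 = (-4.4590 + 5.8310·0.2727)/5.8310 = -0.4920.

x = (-0.4920, 0.2727)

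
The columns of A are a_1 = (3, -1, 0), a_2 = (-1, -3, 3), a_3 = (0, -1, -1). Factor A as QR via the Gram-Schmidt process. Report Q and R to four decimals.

a_1 = (3, -1, 0); ‖a_1‖ = 3.1623, so q_1 = (0.9487, -0.3162, 0.0000).
q_1·a_2 = 0.9487·(-1) + (-0.3162)·(-3) + 0.0000·3 = 0.0000.
u_2 = a_2 − 0.0000·q_1 = (-1.0000, -3.0000, 3.0000).
‖u_2‖ = 4.3589, so q_2 = (-0.2294, -0.6882, 0.6882).
q_1·a_3 = 0.9487·0 + (-0.3162)·(-1) + 0.0000·(-1) = 0.3162; q_2·a_3 = (-0.2294)·0 + (-0.6882)·(-1) + 0.6882·(-1) = 0.0000.
u_3 = a_3 − 0.3162·q_1 + 0.0000·q_2 = (-0.3000, -0.9000, -1.0000).
‖u_3‖ = 1.3784, so q_3 = (-0.2176, -0.6529, -0.7255).

Q = [[0.9487, -0.2294, -0.2176], [-0.3162, -0.6882, -0.6529], [0.0000, 0.6882, -0.7255]], R = [[3.1623, 0.0000, 0.3162], [0.0000, 4.3589, 0.0000], [0.0000, 0.0000, 1.3784]]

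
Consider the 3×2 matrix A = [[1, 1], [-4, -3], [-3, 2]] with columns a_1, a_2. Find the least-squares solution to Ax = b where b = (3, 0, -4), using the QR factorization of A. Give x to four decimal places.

x = (0.7778, -0.7460)

a_1 = (1, -4, -3); ‖a_1‖ = 5.0990, so q_1 = (0.1961, -0.7845, -0.5883).
q_1·a_2 = 0.1961·1 + (-0.7845)·(-3) + (-0.5883)·2 = 1.3728.
u_2 = a_2 − 1.3728·q_1 = (0.7308, -1.9231, 2.8077).
‖u_2‖ = 3.4807, so q_2 = (0.2099, -0.5525, 0.8066).
Qᵀb = (2.9417, -2.5967).
Back-substitute: x_2 = -2.5967/3.4807 = -0.7460.
x_1 = (2.9417 − 1.3728·(-0.7460))/5.0990 = 0.7778.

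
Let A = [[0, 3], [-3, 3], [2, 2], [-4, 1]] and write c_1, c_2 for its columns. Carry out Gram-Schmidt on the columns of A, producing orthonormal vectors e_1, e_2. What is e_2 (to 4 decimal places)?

c_1 = (0, -3, 2, -4); ‖c_1‖ = 5.3852, so e_1 = (0.0000, -0.5571, 0.3714, -0.7428).
e_1·c_2 = 0.0000·3 + (-0.5571)·3 + 0.3714·2 + (-0.7428)·1 = -1.6713.
u_2 = c_2 + 1.6713·e_1 = (3.0000, 2.0690, 2.6207, -0.2414).
‖u_2‖ = 4.4952, so e_2 = (0.6674, 0.4603, 0.5830, -0.0537).

e_2 = (0.6674, 0.4603, 0.5830, -0.0537)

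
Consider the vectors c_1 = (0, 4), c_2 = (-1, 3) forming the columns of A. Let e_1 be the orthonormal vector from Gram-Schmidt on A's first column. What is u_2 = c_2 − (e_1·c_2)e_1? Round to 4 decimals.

c_1 = (0, 4); ‖c_1‖ = 4.0000, so e_1 = (0.0000, 1.0000).
e_1·c_2 = 0.0000·(-1) + 1.0000·3 = 3.0000.
u_2 = c_2 − 3.0000·e_1 = (-1.0000, 0.0000).

u_2 = (-1.0000, 0.0000)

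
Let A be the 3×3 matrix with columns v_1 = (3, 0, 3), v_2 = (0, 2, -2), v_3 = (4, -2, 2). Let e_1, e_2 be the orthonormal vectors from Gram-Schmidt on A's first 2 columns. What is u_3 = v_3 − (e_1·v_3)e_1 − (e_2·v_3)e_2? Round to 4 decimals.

u_3 = (1.3333, -1.3333, -1.3333)

v_1 = (3, 0, 3); ‖v_1‖ = 4.2426, so e_1 = (0.7071, 0.0000, 0.7071).
e_1·v_2 = 0.7071·0 + 0.0000·2 + 0.7071·(-2) = -1.4142.
u_2 = v_2 + 1.4142·e_1 = (1.0000, 2.0000, -1.0000).
‖u_2‖ = 2.4495, so e_2 = (0.4082, 0.8165, -0.4082).
e_1·v_3 = 0.7071·4 + 0.0000·(-2) + 0.7071·2 = 4.2426; e_2·v_3 = 0.4082·4 + 0.8165·(-2) + (-0.4082)·2 = -0.8165.
u_3 = v_3 − 4.2426·e_1 + 0.8165·e_2 = (1.3333, -1.3333, -1.3333).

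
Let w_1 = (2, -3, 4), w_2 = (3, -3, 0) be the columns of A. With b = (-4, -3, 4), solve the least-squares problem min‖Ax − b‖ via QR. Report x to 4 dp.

w_1 = (2, -3, 4); ‖w_1‖ = 5.3852, so e_1 = (0.3714, -0.5571, 0.7428).
e_1·w_2 = 0.3714·3 + (-0.5571)·(-3) + 0.7428·0 = 2.7854.
u_2 = w_2 − 2.7854·e_1 = (1.9655, -1.4483, -2.0690).
‖u_2‖ = 3.2002, so e_2 = (0.6142, -0.4526, -0.6465).
Qᵀb = (3.1568, -3.6851).
Back-substitute: x_2 = -3.6851/3.2002 = -1.1515.
x_1 = (3.1568 − 2.7854·(-1.1515))/5.3852 = 1.1818.

x = (1.1818, -1.1515)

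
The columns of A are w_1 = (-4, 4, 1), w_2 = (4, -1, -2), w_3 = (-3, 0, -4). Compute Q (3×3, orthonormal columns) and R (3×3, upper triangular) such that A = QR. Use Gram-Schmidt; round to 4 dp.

w_1 = (-4, 4, 1); ‖w_1‖ = 5.7446, so e_1 = (-0.6963, 0.6963, 0.1741).
e_1·w_2 = (-0.6963)·4 + 0.6963·(-1) + 0.1741·(-2) = -3.8297.
u_2 = w_2 + 3.8297·e_1 = (1.3333, 1.6667, -1.3333).
‖u_2‖ = 2.5166, so e_2 = (0.5298, 0.6623, -0.5298).
e_1·w_3 = (-0.6963)·(-3) + 0.6963·0 + 0.1741·(-4) = 1.3926; e_2·w_3 = 0.5298·(-3) + 0.6623·0 + (-0.5298)·(-4) = 0.5298.
u_3 = w_3 − 1.3926·e_1 − 0.5298·e_2 = (-2.3110, -1.3206, -3.9617).
‖u_3‖ = 4.7728, so e_3 = (-0.4842, -0.2767, -0.8301).

Q = [[-0.6963, 0.5298, -0.4842], [0.6963, 0.6623, -0.2767], [0.1741, -0.5298, -0.8301]], R = [[5.7446, -3.8297, 1.3926], [0.0000, 2.5166, 0.5298], [0.0000, 0.0000, 4.7728]]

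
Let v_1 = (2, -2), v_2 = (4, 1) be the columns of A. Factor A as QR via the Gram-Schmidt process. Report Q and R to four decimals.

v_1 = (2, -2); ‖v_1‖ = 2.8284, so q_1 = (0.7071, -0.7071).
q_1·v_2 = 0.7071·4 + (-0.7071)·1 = 2.1213.
u_2 = v_2 − 2.1213·q_1 = (2.5000, 2.5000).
‖u_2‖ = 3.5355, so q_2 = (0.7071, 0.7071).

Q = [[0.7071, 0.7071], [-0.7071, 0.7071]], R = [[2.8284, 2.1213], [0.0000, 3.5355]]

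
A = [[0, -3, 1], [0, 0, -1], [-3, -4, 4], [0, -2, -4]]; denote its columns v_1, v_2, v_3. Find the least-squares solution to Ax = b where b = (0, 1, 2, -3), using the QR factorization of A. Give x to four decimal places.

v_1 = (0, 0, -3, 0); ‖v_1‖ = 3.0000, so q_1 = (0.0000, 0.0000, -1.0000, 0.0000).
q_1·v_2 = 0.0000·(-3) + 0.0000·0 + (-1.0000)·(-4) + 0.0000·(-2) = 4.0000.
u_2 = v_2 − 4.0000·q_1 = (-3.0000, 0.0000, 0.0000, -2.0000).
‖u_2‖ = 3.6056, so q_2 = (-0.8321, 0.0000, 0.0000, -0.5547).
q_1·v_3 = 0.0000·1 + 0.0000·(-1) + (-1.0000)·4 + 0.0000·(-4) = -4.0000; q_2·v_3 = (-0.8321)·1 + 0.0000·(-1) + 0.0000·4 + (-0.5547)·(-4) = 1.3868.
u_3 = v_3 + 4.0000·q_1 − 1.3868·q_2 = (2.1538, -1.0000, 0.0000, -3.2308).
‖u_3‖ = 4.0096, so q_3 = (0.5372, -0.2494, 0.0000, -0.8058).
Qᵀb = (-2.0000, 1.6641, 2.1679).
Back-substitute: x_3 = 2.1679/4.0096 = 0.5407.
x_2 = (1.6641 − 1.3868·0.5407)/3.6056 = 0.2536.
x_1 = (-2.0000 − 4.0000·0.2536 + 4.0000·0.5407)/3.0000 = -0.2839.

x = (-0.2839, 0.2536, 0.5407)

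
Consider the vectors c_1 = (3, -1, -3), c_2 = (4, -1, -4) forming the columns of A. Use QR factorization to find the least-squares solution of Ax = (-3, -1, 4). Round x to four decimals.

c_1 = (3, -1, -3); ‖c_1‖ = 4.3589, so q_1 = (0.6882, -0.2294, -0.6882).
q_1·c_2 = 0.6882·4 + (-0.2294)·(-1) + (-0.6882)·(-4) = 5.7354.
u_2 = c_2 − 5.7354·q_1 = (0.0526, 0.3158, -0.0526).
‖u_2‖ = 0.3244, so q_2 = (0.1622, 0.9733, -0.1622).
Qᵀb = (-4.5883, -2.1089).
Back-substitute: x_2 = -2.1089/0.3244 = -6.5000.
x_1 = (-4.5883 − 5.7354·(-6.5000))/4.3589 = 7.5000.

x = (7.5000, -6.5000)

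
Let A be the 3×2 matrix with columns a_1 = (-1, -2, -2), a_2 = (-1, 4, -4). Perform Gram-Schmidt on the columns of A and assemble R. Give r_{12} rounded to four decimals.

r_{12} = 0.3333

e_1 = a_1/‖a_1‖ = (-1, -2, -2)/3.0000 = (-0.3333, -0.6667, -0.6667).
r_{12} = e_1·a_2 = 0.3333.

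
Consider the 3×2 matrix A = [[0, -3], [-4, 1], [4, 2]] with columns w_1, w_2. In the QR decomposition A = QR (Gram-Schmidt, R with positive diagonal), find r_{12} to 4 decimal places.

r_{12} = 0.7071

w_1 = (0, -4, 4); ‖w_1‖ = 5.6569, so e_1 = (0.0000, -0.7071, 0.7071).
r_{12} = e_1·w_2 = 0.7071.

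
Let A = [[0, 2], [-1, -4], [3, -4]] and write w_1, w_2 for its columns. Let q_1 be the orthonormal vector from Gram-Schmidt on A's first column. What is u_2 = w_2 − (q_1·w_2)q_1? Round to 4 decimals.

u_2 = (2.0000, -4.8000, -1.6000)

w_1 = (0, -1, 3); ‖w_1‖ = 3.1623, so q_1 = (0.0000, -0.3162, 0.9487).
q_1·w_2 = 0.0000·2 + (-0.3162)·(-4) + 0.9487·(-4) = -2.5298.
u_2 = w_2 + 2.5298·q_1 = (2.0000, -4.8000, -1.6000).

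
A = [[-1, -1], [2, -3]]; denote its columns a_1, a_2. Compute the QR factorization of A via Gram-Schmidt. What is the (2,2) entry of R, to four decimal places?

r_{22} = 2.2361

e_1 = a_1/‖a_1‖ = (-1, 2)/2.2361 = (-0.4472, 0.8944).
r_{12} = e_1·a_2 = -2.2361.
u_2 = a_2 + 2.2361·e_1 = (-2.0000, -1.0000).
r_{22} = ‖u_2‖ = 2.2361.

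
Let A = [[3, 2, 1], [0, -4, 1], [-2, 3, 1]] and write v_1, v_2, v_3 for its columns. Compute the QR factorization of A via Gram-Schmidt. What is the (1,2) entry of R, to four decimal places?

v_1 = (3, 0, -2); ‖v_1‖ = 3.6056, so q_1 = (0.8321, 0.0000, -0.5547).
r_{12} = q_1·v_2 = 0.0000.

r_{12} = 0.0000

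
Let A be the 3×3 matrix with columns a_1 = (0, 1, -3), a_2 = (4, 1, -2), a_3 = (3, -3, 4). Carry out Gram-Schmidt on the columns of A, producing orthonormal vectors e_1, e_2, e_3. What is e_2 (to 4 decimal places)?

e_2 = (0.9969, 0.0748, 0.0249)

a_1 = (0, 1, -3); ‖a_1‖ = 3.1623, so e_1 = (0.0000, 0.3162, -0.9487).
e_1·a_2 = 0.0000·4 + 0.3162·1 + (-0.9487)·(-2) = 2.2136.
u_2 = a_2 − 2.2136·e_1 = (4.0000, 0.3000, 0.1000).
‖u_2‖ = 4.0125, so e_2 = (0.9969, 0.0748, 0.0249).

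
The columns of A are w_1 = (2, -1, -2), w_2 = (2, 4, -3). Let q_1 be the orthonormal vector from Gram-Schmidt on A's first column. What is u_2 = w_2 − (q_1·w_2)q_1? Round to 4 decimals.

q_1 = w_1/‖w_1‖ = (2, -1, -2)/3.0000 = (0.6667, -0.3333, -0.6667).
r_{12} = q_1·w_2 = 2.0000.
u_2 = w_2 − 2.0000·q_1 = (0.6667, 4.6667, -1.6667).

u_2 = (0.6667, 4.6667, -1.6667)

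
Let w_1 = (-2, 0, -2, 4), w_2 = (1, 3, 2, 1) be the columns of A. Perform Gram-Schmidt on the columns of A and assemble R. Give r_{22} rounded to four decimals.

w_1 = (-2, 0, -2, 4); ‖w_1‖ = 4.8990, so e_1 = (-0.4082, 0.0000, -0.4082, 0.8165).
e_1·w_2 = (-0.4082)·1 + 0.0000·3 + (-0.4082)·2 + 0.8165·1 = -0.4082.
u_2 = w_2 + 0.4082·e_1 = (0.8333, 3.0000, 1.8333, 1.3333).
r_{22} = ‖u_2‖ = 3.8514.

r_{22} = 3.8514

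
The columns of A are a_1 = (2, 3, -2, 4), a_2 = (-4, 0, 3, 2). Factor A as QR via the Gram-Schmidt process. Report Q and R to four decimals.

Q = [[0.3482, -0.6883], [0.5222, 0.1032], [-0.3482, 0.4990], [0.6963, 0.5162]], R = [[5.7446, -1.0445], [0.0000, 5.2829]]

q_1 = a_1/‖a_1‖ = (2, 3, -2, 4)/5.7446 = (0.3482, 0.5222, -0.3482, 0.6963).
r_{12} = q_1·a_2 = -1.0445.
u_2 = a_2 + 1.0445·q_1 = (-3.6364, 0.5455, 2.6364, 2.7273).
‖u_2‖ = 5.2829, so q_2 = (-0.6883, 0.1032, 0.4990, 0.5162).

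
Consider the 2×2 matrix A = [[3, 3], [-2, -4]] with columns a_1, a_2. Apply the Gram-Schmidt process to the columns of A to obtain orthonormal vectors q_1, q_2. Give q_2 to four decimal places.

q_1 = a_1/‖a_1‖ = (3, -2)/3.6056 = (0.8321, -0.5547).
r_{12} = q_1·a_2 = 4.7150.
u_2 = a_2 − 4.7150·q_1 = (-0.9231, -1.3846).
‖u_2‖ = 1.6641, so q_2 = (-0.5547, -0.8321).

q_2 = (-0.5547, -0.8321)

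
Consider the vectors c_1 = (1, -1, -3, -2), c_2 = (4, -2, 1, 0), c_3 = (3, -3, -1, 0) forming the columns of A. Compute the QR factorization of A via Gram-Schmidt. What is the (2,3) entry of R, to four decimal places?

r_{23} = 3.3653

c_1 = (1, -1, -3, -2); ‖c_1‖ = 3.8730, so q_1 = (0.2582, -0.2582, -0.7746, -0.5164).
q_1·c_2 = 0.2582·4 + (-0.2582)·(-2) + (-0.7746)·1 + (-0.5164)·0 = 0.7746.
u_2 = c_2 − 0.7746·q_1 = (3.8000, -1.8000, 1.6000, 0.4000).
‖u_2‖ = 4.5166, so q_2 = (0.8413, -0.3985, 0.3542, 0.0886).
r_{23} = q_2·c_3 = 3.3653.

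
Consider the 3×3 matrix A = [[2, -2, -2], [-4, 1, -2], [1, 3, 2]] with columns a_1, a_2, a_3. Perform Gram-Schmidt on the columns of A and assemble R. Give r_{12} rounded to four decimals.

r_{12} = -1.0911

a_1 = (2, -4, 1); ‖a_1‖ = 4.5826, so e_1 = (0.4364, -0.8729, 0.2182).
r_{12} = e_1·a_2 = -1.0911.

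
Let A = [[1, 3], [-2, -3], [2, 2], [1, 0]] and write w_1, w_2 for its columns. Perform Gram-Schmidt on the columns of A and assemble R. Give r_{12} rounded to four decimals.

r_{12} = 4.1110

w_1 = (1, -2, 2, 1); ‖w_1‖ = 3.1623, so q_1 = (0.3162, -0.6325, 0.6325, 0.3162).
r_{12} = q_1·w_2 = 4.1110.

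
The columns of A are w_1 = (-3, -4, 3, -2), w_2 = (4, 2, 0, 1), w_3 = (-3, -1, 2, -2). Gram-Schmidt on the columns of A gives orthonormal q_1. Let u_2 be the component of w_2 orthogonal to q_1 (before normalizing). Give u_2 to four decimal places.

u_2 = (2.2632, -0.3158, 1.7368, -0.1579)

q_1 = w_1/‖w_1‖ = (-3, -4, 3, -2)/6.1644 = (-0.4867, -0.6489, 0.4867, -0.3244).
r_{12} = q_1·w_2 = -3.5689.
u_2 = w_2 + 3.5689·q_1 = (2.2632, -0.3158, 1.7368, -0.1579).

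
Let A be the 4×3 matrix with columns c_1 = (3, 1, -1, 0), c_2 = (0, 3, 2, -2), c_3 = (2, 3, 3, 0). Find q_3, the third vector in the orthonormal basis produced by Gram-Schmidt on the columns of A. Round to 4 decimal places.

q_3 = (0.2364, -0.0128, 0.6965, 0.6773)

q_1 = c_1/‖c_1‖ = (3, 1, -1, 0)/3.3166 = (0.9045, 0.3015, -0.3015, 0.0000).
r_{12} = q_1·c_2 = 0.3015.
u_2 = c_2 − 0.3015·q_1 = (-0.2727, 2.9091, 2.0909, -2.0000).
‖u_2‖ = 4.1121, so q_2 = (-0.0663, 0.7075, 0.5085, -0.4864).
r_{13} = q_1·c_3 = 1.8091; r_{23} = q_2·c_3 = 3.5152.
u_3 = c_3 − 1.8091·q_1 − 3.5152·q_2 = (0.5968, -0.0323, 1.7581, 1.7097).
‖u_3‖ = 2.5241, so q_3 = (0.2364, -0.0128, 0.6965, 0.6773).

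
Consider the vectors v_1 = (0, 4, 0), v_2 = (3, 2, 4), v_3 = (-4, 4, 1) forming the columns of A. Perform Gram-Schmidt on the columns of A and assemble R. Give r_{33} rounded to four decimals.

r_{33} = 3.8000

v_1 = (0, 4, 0); ‖v_1‖ = 4.0000, so q_1 = (0.0000, 1.0000, 0.0000).
q_1·v_2 = 0.0000·3 + 1.0000·2 + 0.0000·4 = 2.0000.
u_2 = v_2 − 2.0000·q_1 = (3.0000, 0.0000, 4.0000).
‖u_2‖ = 5.0000, so q_2 = (0.6000, 0.0000, 0.8000).
q_1·v_3 = 0.0000·(-4) + 1.0000·4 + 0.0000·1 = 4.0000; q_2·v_3 = 0.6000·(-4) + 0.0000·4 + 0.8000·1 = -1.6000.
u_3 = v_3 − 4.0000·q_1 + 1.6000·q_2 = (-3.0400, 0.0000, 2.2800).
r_{33} = ‖u_3‖ = 3.8000.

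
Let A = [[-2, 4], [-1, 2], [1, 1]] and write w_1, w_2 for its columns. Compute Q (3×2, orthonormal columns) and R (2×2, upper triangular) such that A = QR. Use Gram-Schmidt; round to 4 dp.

w_1 = (-2, -1, 1); ‖w_1‖ = 2.4495, so q_1 = (-0.8165, -0.4082, 0.4082).
q_1·w_2 = (-0.8165)·4 + (-0.4082)·2 + 0.4082·1 = -3.6742.
u_2 = w_2 + 3.6742·q_1 = (1.0000, 0.5000, 2.5000).
‖u_2‖ = 2.7386, so q_2 = (0.3651, 0.1826, 0.9129).

Q = [[-0.8165, 0.3651], [-0.4082, 0.1826], [0.4082, 0.9129]], R = [[2.4495, -3.6742], [0.0000, 2.7386]]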